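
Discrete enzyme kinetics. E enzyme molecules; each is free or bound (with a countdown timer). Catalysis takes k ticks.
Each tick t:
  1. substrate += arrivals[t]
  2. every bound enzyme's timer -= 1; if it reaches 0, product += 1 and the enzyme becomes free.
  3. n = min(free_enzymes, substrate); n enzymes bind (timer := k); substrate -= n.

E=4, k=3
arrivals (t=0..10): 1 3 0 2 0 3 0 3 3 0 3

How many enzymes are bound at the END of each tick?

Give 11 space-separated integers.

t=0: arr=1 -> substrate=0 bound=1 product=0
t=1: arr=3 -> substrate=0 bound=4 product=0
t=2: arr=0 -> substrate=0 bound=4 product=0
t=3: arr=2 -> substrate=1 bound=4 product=1
t=4: arr=0 -> substrate=0 bound=2 product=4
t=5: arr=3 -> substrate=1 bound=4 product=4
t=6: arr=0 -> substrate=0 bound=4 product=5
t=7: arr=3 -> substrate=2 bound=4 product=6
t=8: arr=3 -> substrate=3 bound=4 product=8
t=9: arr=0 -> substrate=2 bound=4 product=9
t=10: arr=3 -> substrate=4 bound=4 product=10

Answer: 1 4 4 4 2 4 4 4 4 4 4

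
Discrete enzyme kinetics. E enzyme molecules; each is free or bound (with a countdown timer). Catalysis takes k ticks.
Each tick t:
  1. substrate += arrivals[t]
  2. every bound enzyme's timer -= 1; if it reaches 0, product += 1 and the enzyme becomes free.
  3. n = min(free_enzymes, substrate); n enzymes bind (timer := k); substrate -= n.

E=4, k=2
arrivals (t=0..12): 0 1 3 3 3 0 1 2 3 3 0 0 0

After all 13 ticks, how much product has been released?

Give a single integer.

t=0: arr=0 -> substrate=0 bound=0 product=0
t=1: arr=1 -> substrate=0 bound=1 product=0
t=2: arr=3 -> substrate=0 bound=4 product=0
t=3: arr=3 -> substrate=2 bound=4 product=1
t=4: arr=3 -> substrate=2 bound=4 product=4
t=5: arr=0 -> substrate=1 bound=4 product=5
t=6: arr=1 -> substrate=0 bound=3 product=8
t=7: arr=2 -> substrate=0 bound=4 product=9
t=8: arr=3 -> substrate=1 bound=4 product=11
t=9: arr=3 -> substrate=2 bound=4 product=13
t=10: arr=0 -> substrate=0 bound=4 product=15
t=11: arr=0 -> substrate=0 bound=2 product=17
t=12: arr=0 -> substrate=0 bound=0 product=19

Answer: 19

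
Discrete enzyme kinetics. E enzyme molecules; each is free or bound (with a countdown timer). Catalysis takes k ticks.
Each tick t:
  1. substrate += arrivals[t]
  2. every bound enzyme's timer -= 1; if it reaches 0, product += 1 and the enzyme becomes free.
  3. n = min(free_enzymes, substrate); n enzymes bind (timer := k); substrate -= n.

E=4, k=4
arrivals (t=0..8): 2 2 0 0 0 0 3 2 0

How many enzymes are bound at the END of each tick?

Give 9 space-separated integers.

Answer: 2 4 4 4 2 0 3 4 4

Derivation:
t=0: arr=2 -> substrate=0 bound=2 product=0
t=1: arr=2 -> substrate=0 bound=4 product=0
t=2: arr=0 -> substrate=0 bound=4 product=0
t=3: arr=0 -> substrate=0 bound=4 product=0
t=4: arr=0 -> substrate=0 bound=2 product=2
t=5: arr=0 -> substrate=0 bound=0 product=4
t=6: arr=3 -> substrate=0 bound=3 product=4
t=7: arr=2 -> substrate=1 bound=4 product=4
t=8: arr=0 -> substrate=1 bound=4 product=4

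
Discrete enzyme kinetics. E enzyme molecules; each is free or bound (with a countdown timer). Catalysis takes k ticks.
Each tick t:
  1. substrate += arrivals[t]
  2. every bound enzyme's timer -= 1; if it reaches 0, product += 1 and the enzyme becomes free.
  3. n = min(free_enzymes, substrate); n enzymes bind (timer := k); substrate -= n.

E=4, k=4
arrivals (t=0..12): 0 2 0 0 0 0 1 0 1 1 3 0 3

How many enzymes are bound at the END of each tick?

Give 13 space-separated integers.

Answer: 0 2 2 2 2 0 1 1 2 3 4 4 4

Derivation:
t=0: arr=0 -> substrate=0 bound=0 product=0
t=1: arr=2 -> substrate=0 bound=2 product=0
t=2: arr=0 -> substrate=0 bound=2 product=0
t=3: arr=0 -> substrate=0 bound=2 product=0
t=4: arr=0 -> substrate=0 bound=2 product=0
t=5: arr=0 -> substrate=0 bound=0 product=2
t=6: arr=1 -> substrate=0 bound=1 product=2
t=7: arr=0 -> substrate=0 bound=1 product=2
t=8: arr=1 -> substrate=0 bound=2 product=2
t=9: arr=1 -> substrate=0 bound=3 product=2
t=10: arr=3 -> substrate=1 bound=4 product=3
t=11: arr=0 -> substrate=1 bound=4 product=3
t=12: arr=3 -> substrate=3 bound=4 product=4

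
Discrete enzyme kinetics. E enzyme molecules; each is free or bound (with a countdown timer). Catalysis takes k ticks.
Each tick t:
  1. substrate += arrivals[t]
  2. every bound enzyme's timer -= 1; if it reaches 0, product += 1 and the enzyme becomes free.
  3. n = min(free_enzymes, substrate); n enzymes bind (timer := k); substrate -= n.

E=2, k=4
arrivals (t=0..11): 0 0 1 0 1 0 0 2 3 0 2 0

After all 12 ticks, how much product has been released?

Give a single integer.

t=0: arr=0 -> substrate=0 bound=0 product=0
t=1: arr=0 -> substrate=0 bound=0 product=0
t=2: arr=1 -> substrate=0 bound=1 product=0
t=3: arr=0 -> substrate=0 bound=1 product=0
t=4: arr=1 -> substrate=0 bound=2 product=0
t=5: arr=0 -> substrate=0 bound=2 product=0
t=6: arr=0 -> substrate=0 bound=1 product=1
t=7: arr=2 -> substrate=1 bound=2 product=1
t=8: arr=3 -> substrate=3 bound=2 product=2
t=9: arr=0 -> substrate=3 bound=2 product=2
t=10: arr=2 -> substrate=5 bound=2 product=2
t=11: arr=0 -> substrate=4 bound=2 product=3

Answer: 3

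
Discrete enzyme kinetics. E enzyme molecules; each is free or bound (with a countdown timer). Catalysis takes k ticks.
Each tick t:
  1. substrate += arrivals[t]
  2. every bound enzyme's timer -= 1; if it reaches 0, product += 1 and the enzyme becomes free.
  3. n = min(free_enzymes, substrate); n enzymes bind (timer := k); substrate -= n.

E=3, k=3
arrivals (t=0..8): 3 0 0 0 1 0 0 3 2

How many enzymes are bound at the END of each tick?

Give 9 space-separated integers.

t=0: arr=3 -> substrate=0 bound=3 product=0
t=1: arr=0 -> substrate=0 bound=3 product=0
t=2: arr=0 -> substrate=0 bound=3 product=0
t=3: arr=0 -> substrate=0 bound=0 product=3
t=4: arr=1 -> substrate=0 bound=1 product=3
t=5: arr=0 -> substrate=0 bound=1 product=3
t=6: arr=0 -> substrate=0 bound=1 product=3
t=7: arr=3 -> substrate=0 bound=3 product=4
t=8: arr=2 -> substrate=2 bound=3 product=4

Answer: 3 3 3 0 1 1 1 3 3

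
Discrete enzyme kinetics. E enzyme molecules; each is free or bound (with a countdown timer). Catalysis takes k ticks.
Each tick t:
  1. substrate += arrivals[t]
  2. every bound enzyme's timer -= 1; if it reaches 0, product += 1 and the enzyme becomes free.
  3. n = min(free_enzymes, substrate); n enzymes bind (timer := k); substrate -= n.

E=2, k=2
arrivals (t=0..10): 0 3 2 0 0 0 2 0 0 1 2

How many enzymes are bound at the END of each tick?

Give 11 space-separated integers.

t=0: arr=0 -> substrate=0 bound=0 product=0
t=1: arr=3 -> substrate=1 bound=2 product=0
t=2: arr=2 -> substrate=3 bound=2 product=0
t=3: arr=0 -> substrate=1 bound=2 product=2
t=4: arr=0 -> substrate=1 bound=2 product=2
t=5: arr=0 -> substrate=0 bound=1 product=4
t=6: arr=2 -> substrate=1 bound=2 product=4
t=7: arr=0 -> substrate=0 bound=2 product=5
t=8: arr=0 -> substrate=0 bound=1 product=6
t=9: arr=1 -> substrate=0 bound=1 product=7
t=10: arr=2 -> substrate=1 bound=2 product=7

Answer: 0 2 2 2 2 1 2 2 1 1 2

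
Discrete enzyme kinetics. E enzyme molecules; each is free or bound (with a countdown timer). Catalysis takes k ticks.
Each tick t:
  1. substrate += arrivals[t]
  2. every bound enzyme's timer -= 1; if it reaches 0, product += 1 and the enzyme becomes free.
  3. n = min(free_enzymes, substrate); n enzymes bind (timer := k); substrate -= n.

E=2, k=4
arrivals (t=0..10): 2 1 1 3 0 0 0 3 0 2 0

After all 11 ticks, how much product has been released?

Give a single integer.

Answer: 4

Derivation:
t=0: arr=2 -> substrate=0 bound=2 product=0
t=1: arr=1 -> substrate=1 bound=2 product=0
t=2: arr=1 -> substrate=2 bound=2 product=0
t=3: arr=3 -> substrate=5 bound=2 product=0
t=4: arr=0 -> substrate=3 bound=2 product=2
t=5: arr=0 -> substrate=3 bound=2 product=2
t=6: arr=0 -> substrate=3 bound=2 product=2
t=7: arr=3 -> substrate=6 bound=2 product=2
t=8: arr=0 -> substrate=4 bound=2 product=4
t=9: arr=2 -> substrate=6 bound=2 product=4
t=10: arr=0 -> substrate=6 bound=2 product=4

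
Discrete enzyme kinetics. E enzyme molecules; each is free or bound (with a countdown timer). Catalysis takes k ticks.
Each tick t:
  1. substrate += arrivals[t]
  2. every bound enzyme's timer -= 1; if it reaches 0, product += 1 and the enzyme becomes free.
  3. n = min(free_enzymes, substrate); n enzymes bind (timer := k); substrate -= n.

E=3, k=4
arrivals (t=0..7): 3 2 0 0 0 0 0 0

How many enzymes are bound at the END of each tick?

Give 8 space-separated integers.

t=0: arr=3 -> substrate=0 bound=3 product=0
t=1: arr=2 -> substrate=2 bound=3 product=0
t=2: arr=0 -> substrate=2 bound=3 product=0
t=3: arr=0 -> substrate=2 bound=3 product=0
t=4: arr=0 -> substrate=0 bound=2 product=3
t=5: arr=0 -> substrate=0 bound=2 product=3
t=6: arr=0 -> substrate=0 bound=2 product=3
t=7: arr=0 -> substrate=0 bound=2 product=3

Answer: 3 3 3 3 2 2 2 2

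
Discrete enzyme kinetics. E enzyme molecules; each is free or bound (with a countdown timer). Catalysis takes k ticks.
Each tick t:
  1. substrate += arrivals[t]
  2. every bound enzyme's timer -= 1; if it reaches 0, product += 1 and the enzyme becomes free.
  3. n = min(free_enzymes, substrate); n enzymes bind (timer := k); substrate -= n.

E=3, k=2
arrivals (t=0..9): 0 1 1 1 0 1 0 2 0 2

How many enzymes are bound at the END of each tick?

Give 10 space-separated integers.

t=0: arr=0 -> substrate=0 bound=0 product=0
t=1: arr=1 -> substrate=0 bound=1 product=0
t=2: arr=1 -> substrate=0 bound=2 product=0
t=3: arr=1 -> substrate=0 bound=2 product=1
t=4: arr=0 -> substrate=0 bound=1 product=2
t=5: arr=1 -> substrate=0 bound=1 product=3
t=6: arr=0 -> substrate=0 bound=1 product=3
t=7: arr=2 -> substrate=0 bound=2 product=4
t=8: arr=0 -> substrate=0 bound=2 product=4
t=9: arr=2 -> substrate=0 bound=2 product=6

Answer: 0 1 2 2 1 1 1 2 2 2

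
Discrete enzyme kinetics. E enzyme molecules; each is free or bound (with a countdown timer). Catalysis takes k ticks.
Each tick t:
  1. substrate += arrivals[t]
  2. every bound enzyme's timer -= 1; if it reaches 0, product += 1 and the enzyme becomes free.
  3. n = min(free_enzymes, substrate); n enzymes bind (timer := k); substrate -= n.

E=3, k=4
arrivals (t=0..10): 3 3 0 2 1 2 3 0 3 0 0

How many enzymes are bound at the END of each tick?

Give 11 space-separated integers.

t=0: arr=3 -> substrate=0 bound=3 product=0
t=1: arr=3 -> substrate=3 bound=3 product=0
t=2: arr=0 -> substrate=3 bound=3 product=0
t=3: arr=2 -> substrate=5 bound=3 product=0
t=4: arr=1 -> substrate=3 bound=3 product=3
t=5: arr=2 -> substrate=5 bound=3 product=3
t=6: arr=3 -> substrate=8 bound=3 product=3
t=7: arr=0 -> substrate=8 bound=3 product=3
t=8: arr=3 -> substrate=8 bound=3 product=6
t=9: arr=0 -> substrate=8 bound=3 product=6
t=10: arr=0 -> substrate=8 bound=3 product=6

Answer: 3 3 3 3 3 3 3 3 3 3 3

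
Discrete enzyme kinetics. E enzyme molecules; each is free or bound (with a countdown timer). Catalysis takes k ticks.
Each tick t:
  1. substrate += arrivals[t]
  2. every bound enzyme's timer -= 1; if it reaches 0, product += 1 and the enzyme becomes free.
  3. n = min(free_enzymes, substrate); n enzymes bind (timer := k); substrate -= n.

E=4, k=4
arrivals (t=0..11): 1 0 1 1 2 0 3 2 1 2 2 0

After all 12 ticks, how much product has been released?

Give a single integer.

Answer: 7

Derivation:
t=0: arr=1 -> substrate=0 bound=1 product=0
t=1: arr=0 -> substrate=0 bound=1 product=0
t=2: arr=1 -> substrate=0 bound=2 product=0
t=3: arr=1 -> substrate=0 bound=3 product=0
t=4: arr=2 -> substrate=0 bound=4 product=1
t=5: arr=0 -> substrate=0 bound=4 product=1
t=6: arr=3 -> substrate=2 bound=4 product=2
t=7: arr=2 -> substrate=3 bound=4 product=3
t=8: arr=1 -> substrate=2 bound=4 product=5
t=9: arr=2 -> substrate=4 bound=4 product=5
t=10: arr=2 -> substrate=5 bound=4 product=6
t=11: arr=0 -> substrate=4 bound=4 product=7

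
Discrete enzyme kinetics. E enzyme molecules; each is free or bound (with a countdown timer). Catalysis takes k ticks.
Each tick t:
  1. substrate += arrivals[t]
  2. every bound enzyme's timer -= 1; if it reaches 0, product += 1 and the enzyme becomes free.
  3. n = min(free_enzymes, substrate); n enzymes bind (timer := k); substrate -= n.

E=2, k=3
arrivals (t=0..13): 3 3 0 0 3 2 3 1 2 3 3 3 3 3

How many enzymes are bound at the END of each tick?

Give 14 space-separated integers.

Answer: 2 2 2 2 2 2 2 2 2 2 2 2 2 2

Derivation:
t=0: arr=3 -> substrate=1 bound=2 product=0
t=1: arr=3 -> substrate=4 bound=2 product=0
t=2: arr=0 -> substrate=4 bound=2 product=0
t=3: arr=0 -> substrate=2 bound=2 product=2
t=4: arr=3 -> substrate=5 bound=2 product=2
t=5: arr=2 -> substrate=7 bound=2 product=2
t=6: arr=3 -> substrate=8 bound=2 product=4
t=7: arr=1 -> substrate=9 bound=2 product=4
t=8: arr=2 -> substrate=11 bound=2 product=4
t=9: arr=3 -> substrate=12 bound=2 product=6
t=10: arr=3 -> substrate=15 bound=2 product=6
t=11: arr=3 -> substrate=18 bound=2 product=6
t=12: arr=3 -> substrate=19 bound=2 product=8
t=13: arr=3 -> substrate=22 bound=2 product=8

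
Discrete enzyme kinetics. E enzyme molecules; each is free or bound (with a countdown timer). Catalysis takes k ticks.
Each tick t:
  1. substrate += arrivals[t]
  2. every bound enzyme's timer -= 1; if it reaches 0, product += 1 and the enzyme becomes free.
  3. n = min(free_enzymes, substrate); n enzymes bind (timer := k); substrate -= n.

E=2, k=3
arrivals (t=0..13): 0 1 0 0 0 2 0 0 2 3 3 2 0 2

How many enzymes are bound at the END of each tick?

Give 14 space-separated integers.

Answer: 0 1 1 1 0 2 2 2 2 2 2 2 2 2

Derivation:
t=0: arr=0 -> substrate=0 bound=0 product=0
t=1: arr=1 -> substrate=0 bound=1 product=0
t=2: arr=0 -> substrate=0 bound=1 product=0
t=3: arr=0 -> substrate=0 bound=1 product=0
t=4: arr=0 -> substrate=0 bound=0 product=1
t=5: arr=2 -> substrate=0 bound=2 product=1
t=6: arr=0 -> substrate=0 bound=2 product=1
t=7: arr=0 -> substrate=0 bound=2 product=1
t=8: arr=2 -> substrate=0 bound=2 product=3
t=9: arr=3 -> substrate=3 bound=2 product=3
t=10: arr=3 -> substrate=6 bound=2 product=3
t=11: arr=2 -> substrate=6 bound=2 product=5
t=12: arr=0 -> substrate=6 bound=2 product=5
t=13: arr=2 -> substrate=8 bound=2 product=5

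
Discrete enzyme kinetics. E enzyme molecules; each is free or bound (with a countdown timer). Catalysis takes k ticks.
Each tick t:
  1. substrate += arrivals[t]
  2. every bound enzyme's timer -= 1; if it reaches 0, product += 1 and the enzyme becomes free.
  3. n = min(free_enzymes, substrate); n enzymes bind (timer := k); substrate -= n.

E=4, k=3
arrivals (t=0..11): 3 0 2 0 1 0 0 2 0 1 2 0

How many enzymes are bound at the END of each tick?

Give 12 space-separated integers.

t=0: arr=3 -> substrate=0 bound=3 product=0
t=1: arr=0 -> substrate=0 bound=3 product=0
t=2: arr=2 -> substrate=1 bound=4 product=0
t=3: arr=0 -> substrate=0 bound=2 product=3
t=4: arr=1 -> substrate=0 bound=3 product=3
t=5: arr=0 -> substrate=0 bound=2 product=4
t=6: arr=0 -> substrate=0 bound=1 product=5
t=7: arr=2 -> substrate=0 bound=2 product=6
t=8: arr=0 -> substrate=0 bound=2 product=6
t=9: arr=1 -> substrate=0 bound=3 product=6
t=10: arr=2 -> substrate=0 bound=3 product=8
t=11: arr=0 -> substrate=0 bound=3 product=8

Answer: 3 3 4 2 3 2 1 2 2 3 3 3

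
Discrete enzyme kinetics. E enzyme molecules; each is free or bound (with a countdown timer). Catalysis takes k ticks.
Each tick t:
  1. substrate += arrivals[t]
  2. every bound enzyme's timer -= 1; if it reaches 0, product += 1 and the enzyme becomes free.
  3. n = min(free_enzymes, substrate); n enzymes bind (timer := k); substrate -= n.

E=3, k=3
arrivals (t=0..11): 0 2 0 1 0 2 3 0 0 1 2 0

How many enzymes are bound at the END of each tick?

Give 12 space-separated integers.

Answer: 0 2 2 3 1 3 3 3 3 3 3 3

Derivation:
t=0: arr=0 -> substrate=0 bound=0 product=0
t=1: arr=2 -> substrate=0 bound=2 product=0
t=2: arr=0 -> substrate=0 bound=2 product=0
t=3: arr=1 -> substrate=0 bound=3 product=0
t=4: arr=0 -> substrate=0 bound=1 product=2
t=5: arr=2 -> substrate=0 bound=3 product=2
t=6: arr=3 -> substrate=2 bound=3 product=3
t=7: arr=0 -> substrate=2 bound=3 product=3
t=8: arr=0 -> substrate=0 bound=3 product=5
t=9: arr=1 -> substrate=0 bound=3 product=6
t=10: arr=2 -> substrate=2 bound=3 product=6
t=11: arr=0 -> substrate=0 bound=3 product=8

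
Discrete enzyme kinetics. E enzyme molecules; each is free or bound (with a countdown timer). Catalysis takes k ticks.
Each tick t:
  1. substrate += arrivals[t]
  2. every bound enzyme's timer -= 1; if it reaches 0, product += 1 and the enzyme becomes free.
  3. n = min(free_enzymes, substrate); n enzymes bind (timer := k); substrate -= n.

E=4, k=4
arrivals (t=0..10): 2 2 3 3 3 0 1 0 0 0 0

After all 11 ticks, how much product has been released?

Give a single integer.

t=0: arr=2 -> substrate=0 bound=2 product=0
t=1: arr=2 -> substrate=0 bound=4 product=0
t=2: arr=3 -> substrate=3 bound=4 product=0
t=3: arr=3 -> substrate=6 bound=4 product=0
t=4: arr=3 -> substrate=7 bound=4 product=2
t=5: arr=0 -> substrate=5 bound=4 product=4
t=6: arr=1 -> substrate=6 bound=4 product=4
t=7: arr=0 -> substrate=6 bound=4 product=4
t=8: arr=0 -> substrate=4 bound=4 product=6
t=9: arr=0 -> substrate=2 bound=4 product=8
t=10: arr=0 -> substrate=2 bound=4 product=8

Answer: 8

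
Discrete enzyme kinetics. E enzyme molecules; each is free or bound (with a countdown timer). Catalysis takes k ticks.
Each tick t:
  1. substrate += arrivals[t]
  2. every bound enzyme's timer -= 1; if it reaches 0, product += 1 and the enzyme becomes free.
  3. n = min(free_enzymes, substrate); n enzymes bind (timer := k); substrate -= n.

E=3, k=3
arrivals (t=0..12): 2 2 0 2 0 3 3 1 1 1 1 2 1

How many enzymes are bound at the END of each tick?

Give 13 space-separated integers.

Answer: 2 3 3 3 3 3 3 3 3 3 3 3 3

Derivation:
t=0: arr=2 -> substrate=0 bound=2 product=0
t=1: arr=2 -> substrate=1 bound=3 product=0
t=2: arr=0 -> substrate=1 bound=3 product=0
t=3: arr=2 -> substrate=1 bound=3 product=2
t=4: arr=0 -> substrate=0 bound=3 product=3
t=5: arr=3 -> substrate=3 bound=3 product=3
t=6: arr=3 -> substrate=4 bound=3 product=5
t=7: arr=1 -> substrate=4 bound=3 product=6
t=8: arr=1 -> substrate=5 bound=3 product=6
t=9: arr=1 -> substrate=4 bound=3 product=8
t=10: arr=1 -> substrate=4 bound=3 product=9
t=11: arr=2 -> substrate=6 bound=3 product=9
t=12: arr=1 -> substrate=5 bound=3 product=11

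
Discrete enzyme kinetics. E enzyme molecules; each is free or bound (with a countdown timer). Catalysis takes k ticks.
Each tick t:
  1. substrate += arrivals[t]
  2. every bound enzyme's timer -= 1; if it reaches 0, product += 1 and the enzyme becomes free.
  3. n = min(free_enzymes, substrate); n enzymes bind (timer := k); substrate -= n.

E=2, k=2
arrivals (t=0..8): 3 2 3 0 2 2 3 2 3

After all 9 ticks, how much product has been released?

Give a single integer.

t=0: arr=3 -> substrate=1 bound=2 product=0
t=1: arr=2 -> substrate=3 bound=2 product=0
t=2: arr=3 -> substrate=4 bound=2 product=2
t=3: arr=0 -> substrate=4 bound=2 product=2
t=4: arr=2 -> substrate=4 bound=2 product=4
t=5: arr=2 -> substrate=6 bound=2 product=4
t=6: arr=3 -> substrate=7 bound=2 product=6
t=7: arr=2 -> substrate=9 bound=2 product=6
t=8: arr=3 -> substrate=10 bound=2 product=8

Answer: 8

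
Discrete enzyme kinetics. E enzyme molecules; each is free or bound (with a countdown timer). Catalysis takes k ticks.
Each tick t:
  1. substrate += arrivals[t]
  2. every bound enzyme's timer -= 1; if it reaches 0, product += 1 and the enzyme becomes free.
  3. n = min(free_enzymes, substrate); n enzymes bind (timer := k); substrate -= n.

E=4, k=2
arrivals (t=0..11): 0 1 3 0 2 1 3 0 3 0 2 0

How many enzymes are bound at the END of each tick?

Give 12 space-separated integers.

Answer: 0 1 4 3 2 3 4 3 3 3 2 2

Derivation:
t=0: arr=0 -> substrate=0 bound=0 product=0
t=1: arr=1 -> substrate=0 bound=1 product=0
t=2: arr=3 -> substrate=0 bound=4 product=0
t=3: arr=0 -> substrate=0 bound=3 product=1
t=4: arr=2 -> substrate=0 bound=2 product=4
t=5: arr=1 -> substrate=0 bound=3 product=4
t=6: arr=3 -> substrate=0 bound=4 product=6
t=7: arr=0 -> substrate=0 bound=3 product=7
t=8: arr=3 -> substrate=0 bound=3 product=10
t=9: arr=0 -> substrate=0 bound=3 product=10
t=10: arr=2 -> substrate=0 bound=2 product=13
t=11: arr=0 -> substrate=0 bound=2 product=13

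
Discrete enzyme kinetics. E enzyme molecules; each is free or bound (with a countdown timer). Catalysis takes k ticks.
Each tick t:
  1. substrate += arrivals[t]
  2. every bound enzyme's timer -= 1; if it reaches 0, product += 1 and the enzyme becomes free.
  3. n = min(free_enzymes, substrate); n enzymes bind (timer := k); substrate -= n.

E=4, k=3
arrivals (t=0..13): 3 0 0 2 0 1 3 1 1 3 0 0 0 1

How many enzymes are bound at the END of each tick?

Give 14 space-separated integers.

t=0: arr=3 -> substrate=0 bound=3 product=0
t=1: arr=0 -> substrate=0 bound=3 product=0
t=2: arr=0 -> substrate=0 bound=3 product=0
t=3: arr=2 -> substrate=0 bound=2 product=3
t=4: arr=0 -> substrate=0 bound=2 product=3
t=5: arr=1 -> substrate=0 bound=3 product=3
t=6: arr=3 -> substrate=0 bound=4 product=5
t=7: arr=1 -> substrate=1 bound=4 product=5
t=8: arr=1 -> substrate=1 bound=4 product=6
t=9: arr=3 -> substrate=1 bound=4 product=9
t=10: arr=0 -> substrate=1 bound=4 product=9
t=11: arr=0 -> substrate=0 bound=4 product=10
t=12: arr=0 -> substrate=0 bound=1 product=13
t=13: arr=1 -> substrate=0 bound=2 product=13

Answer: 3 3 3 2 2 3 4 4 4 4 4 4 1 2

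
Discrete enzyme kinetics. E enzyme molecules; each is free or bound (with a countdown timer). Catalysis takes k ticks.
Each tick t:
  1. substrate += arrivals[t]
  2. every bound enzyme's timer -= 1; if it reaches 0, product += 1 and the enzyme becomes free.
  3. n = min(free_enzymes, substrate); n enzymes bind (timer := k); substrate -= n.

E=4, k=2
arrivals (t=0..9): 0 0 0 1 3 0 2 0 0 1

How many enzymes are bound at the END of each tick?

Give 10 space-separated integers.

t=0: arr=0 -> substrate=0 bound=0 product=0
t=1: arr=0 -> substrate=0 bound=0 product=0
t=2: arr=0 -> substrate=0 bound=0 product=0
t=3: arr=1 -> substrate=0 bound=1 product=0
t=4: arr=3 -> substrate=0 bound=4 product=0
t=5: arr=0 -> substrate=0 bound=3 product=1
t=6: arr=2 -> substrate=0 bound=2 product=4
t=7: arr=0 -> substrate=0 bound=2 product=4
t=8: arr=0 -> substrate=0 bound=0 product=6
t=9: arr=1 -> substrate=0 bound=1 product=6

Answer: 0 0 0 1 4 3 2 2 0 1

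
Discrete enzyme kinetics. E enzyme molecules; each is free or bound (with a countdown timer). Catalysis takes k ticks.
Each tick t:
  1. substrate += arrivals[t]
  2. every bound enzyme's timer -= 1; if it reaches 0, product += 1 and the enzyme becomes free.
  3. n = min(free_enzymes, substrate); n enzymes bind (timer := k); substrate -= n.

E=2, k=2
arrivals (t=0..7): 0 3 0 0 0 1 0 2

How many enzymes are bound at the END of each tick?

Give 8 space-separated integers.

t=0: arr=0 -> substrate=0 bound=0 product=0
t=1: arr=3 -> substrate=1 bound=2 product=0
t=2: arr=0 -> substrate=1 bound=2 product=0
t=3: arr=0 -> substrate=0 bound=1 product=2
t=4: arr=0 -> substrate=0 bound=1 product=2
t=5: arr=1 -> substrate=0 bound=1 product=3
t=6: arr=0 -> substrate=0 bound=1 product=3
t=7: arr=2 -> substrate=0 bound=2 product=4

Answer: 0 2 2 1 1 1 1 2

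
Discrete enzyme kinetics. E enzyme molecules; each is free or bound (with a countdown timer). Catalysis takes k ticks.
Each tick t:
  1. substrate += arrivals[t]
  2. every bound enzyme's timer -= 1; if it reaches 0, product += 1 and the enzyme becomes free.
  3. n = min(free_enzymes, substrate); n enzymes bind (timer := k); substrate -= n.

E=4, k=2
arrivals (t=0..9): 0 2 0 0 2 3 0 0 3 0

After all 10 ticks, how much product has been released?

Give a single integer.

t=0: arr=0 -> substrate=0 bound=0 product=0
t=1: arr=2 -> substrate=0 bound=2 product=0
t=2: arr=0 -> substrate=0 bound=2 product=0
t=3: arr=0 -> substrate=0 bound=0 product=2
t=4: arr=2 -> substrate=0 bound=2 product=2
t=5: arr=3 -> substrate=1 bound=4 product=2
t=6: arr=0 -> substrate=0 bound=3 product=4
t=7: arr=0 -> substrate=0 bound=1 product=6
t=8: arr=3 -> substrate=0 bound=3 product=7
t=9: arr=0 -> substrate=0 bound=3 product=7

Answer: 7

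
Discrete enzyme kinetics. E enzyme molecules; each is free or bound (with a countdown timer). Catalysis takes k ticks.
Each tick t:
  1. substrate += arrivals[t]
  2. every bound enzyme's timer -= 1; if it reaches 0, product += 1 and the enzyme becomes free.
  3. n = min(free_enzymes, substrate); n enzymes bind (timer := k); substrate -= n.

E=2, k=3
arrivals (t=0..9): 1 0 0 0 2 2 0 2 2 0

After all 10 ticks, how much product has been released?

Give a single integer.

Answer: 3

Derivation:
t=0: arr=1 -> substrate=0 bound=1 product=0
t=1: arr=0 -> substrate=0 bound=1 product=0
t=2: arr=0 -> substrate=0 bound=1 product=0
t=3: arr=0 -> substrate=0 bound=0 product=1
t=4: arr=2 -> substrate=0 bound=2 product=1
t=5: arr=2 -> substrate=2 bound=2 product=1
t=6: arr=0 -> substrate=2 bound=2 product=1
t=7: arr=2 -> substrate=2 bound=2 product=3
t=8: arr=2 -> substrate=4 bound=2 product=3
t=9: arr=0 -> substrate=4 bound=2 product=3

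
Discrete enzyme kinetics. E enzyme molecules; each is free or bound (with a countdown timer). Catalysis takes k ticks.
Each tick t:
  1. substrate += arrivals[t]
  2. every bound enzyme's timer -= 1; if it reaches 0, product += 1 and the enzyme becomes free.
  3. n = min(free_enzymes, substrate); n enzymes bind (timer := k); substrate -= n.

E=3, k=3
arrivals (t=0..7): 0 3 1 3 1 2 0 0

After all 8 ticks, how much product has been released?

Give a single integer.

t=0: arr=0 -> substrate=0 bound=0 product=0
t=1: arr=3 -> substrate=0 bound=3 product=0
t=2: arr=1 -> substrate=1 bound=3 product=0
t=3: arr=3 -> substrate=4 bound=3 product=0
t=4: arr=1 -> substrate=2 bound=3 product=3
t=5: arr=2 -> substrate=4 bound=3 product=3
t=6: arr=0 -> substrate=4 bound=3 product=3
t=7: arr=0 -> substrate=1 bound=3 product=6

Answer: 6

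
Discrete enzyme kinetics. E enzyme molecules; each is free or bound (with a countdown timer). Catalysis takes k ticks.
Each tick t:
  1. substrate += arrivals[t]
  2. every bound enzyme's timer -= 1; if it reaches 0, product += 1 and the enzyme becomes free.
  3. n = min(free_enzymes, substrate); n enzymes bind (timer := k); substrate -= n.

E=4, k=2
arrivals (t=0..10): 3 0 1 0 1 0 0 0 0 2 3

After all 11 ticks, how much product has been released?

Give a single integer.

Answer: 5

Derivation:
t=0: arr=3 -> substrate=0 bound=3 product=0
t=1: arr=0 -> substrate=0 bound=3 product=0
t=2: arr=1 -> substrate=0 bound=1 product=3
t=3: arr=0 -> substrate=0 bound=1 product=3
t=4: arr=1 -> substrate=0 bound=1 product=4
t=5: arr=0 -> substrate=0 bound=1 product=4
t=6: arr=0 -> substrate=0 bound=0 product=5
t=7: arr=0 -> substrate=0 bound=0 product=5
t=8: arr=0 -> substrate=0 bound=0 product=5
t=9: arr=2 -> substrate=0 bound=2 product=5
t=10: arr=3 -> substrate=1 bound=4 product=5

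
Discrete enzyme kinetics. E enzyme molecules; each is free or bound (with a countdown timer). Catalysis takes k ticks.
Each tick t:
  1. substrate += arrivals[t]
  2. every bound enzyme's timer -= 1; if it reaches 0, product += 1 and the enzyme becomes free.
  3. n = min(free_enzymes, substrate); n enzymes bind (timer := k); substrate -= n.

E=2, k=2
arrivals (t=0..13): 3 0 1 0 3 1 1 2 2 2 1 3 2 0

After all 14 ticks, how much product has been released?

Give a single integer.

Answer: 12

Derivation:
t=0: arr=3 -> substrate=1 bound=2 product=0
t=1: arr=0 -> substrate=1 bound=2 product=0
t=2: arr=1 -> substrate=0 bound=2 product=2
t=3: arr=0 -> substrate=0 bound=2 product=2
t=4: arr=3 -> substrate=1 bound=2 product=4
t=5: arr=1 -> substrate=2 bound=2 product=4
t=6: arr=1 -> substrate=1 bound=2 product=6
t=7: arr=2 -> substrate=3 bound=2 product=6
t=8: arr=2 -> substrate=3 bound=2 product=8
t=9: arr=2 -> substrate=5 bound=2 product=8
t=10: arr=1 -> substrate=4 bound=2 product=10
t=11: arr=3 -> substrate=7 bound=2 product=10
t=12: arr=2 -> substrate=7 bound=2 product=12
t=13: arr=0 -> substrate=7 bound=2 product=12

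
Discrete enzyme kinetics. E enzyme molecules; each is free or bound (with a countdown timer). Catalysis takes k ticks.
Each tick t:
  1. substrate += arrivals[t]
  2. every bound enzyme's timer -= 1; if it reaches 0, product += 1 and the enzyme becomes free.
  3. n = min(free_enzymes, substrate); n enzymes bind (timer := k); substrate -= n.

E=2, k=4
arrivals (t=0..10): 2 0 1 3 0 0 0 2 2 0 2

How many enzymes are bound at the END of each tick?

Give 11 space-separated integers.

Answer: 2 2 2 2 2 2 2 2 2 2 2

Derivation:
t=0: arr=2 -> substrate=0 bound=2 product=0
t=1: arr=0 -> substrate=0 bound=2 product=0
t=2: arr=1 -> substrate=1 bound=2 product=0
t=3: arr=3 -> substrate=4 bound=2 product=0
t=4: arr=0 -> substrate=2 bound=2 product=2
t=5: arr=0 -> substrate=2 bound=2 product=2
t=6: arr=0 -> substrate=2 bound=2 product=2
t=7: arr=2 -> substrate=4 bound=2 product=2
t=8: arr=2 -> substrate=4 bound=2 product=4
t=9: arr=0 -> substrate=4 bound=2 product=4
t=10: arr=2 -> substrate=6 bound=2 product=4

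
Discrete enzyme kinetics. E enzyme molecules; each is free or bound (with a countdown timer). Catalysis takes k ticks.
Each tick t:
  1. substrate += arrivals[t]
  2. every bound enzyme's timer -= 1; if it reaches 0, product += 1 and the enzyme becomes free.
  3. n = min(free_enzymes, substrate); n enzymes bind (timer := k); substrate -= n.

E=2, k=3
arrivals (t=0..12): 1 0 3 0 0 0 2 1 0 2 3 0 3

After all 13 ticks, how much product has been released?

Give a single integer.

Answer: 7

Derivation:
t=0: arr=1 -> substrate=0 bound=1 product=0
t=1: arr=0 -> substrate=0 bound=1 product=0
t=2: arr=3 -> substrate=2 bound=2 product=0
t=3: arr=0 -> substrate=1 bound=2 product=1
t=4: arr=0 -> substrate=1 bound=2 product=1
t=5: arr=0 -> substrate=0 bound=2 product=2
t=6: arr=2 -> substrate=1 bound=2 product=3
t=7: arr=1 -> substrate=2 bound=2 product=3
t=8: arr=0 -> substrate=1 bound=2 product=4
t=9: arr=2 -> substrate=2 bound=2 product=5
t=10: arr=3 -> substrate=5 bound=2 product=5
t=11: arr=0 -> substrate=4 bound=2 product=6
t=12: arr=3 -> substrate=6 bound=2 product=7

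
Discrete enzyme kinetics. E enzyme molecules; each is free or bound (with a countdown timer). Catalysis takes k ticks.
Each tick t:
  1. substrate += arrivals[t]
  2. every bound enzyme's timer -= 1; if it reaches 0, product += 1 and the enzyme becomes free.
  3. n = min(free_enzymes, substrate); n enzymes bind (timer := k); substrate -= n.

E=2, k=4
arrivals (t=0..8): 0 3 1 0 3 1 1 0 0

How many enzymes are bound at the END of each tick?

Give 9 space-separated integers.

Answer: 0 2 2 2 2 2 2 2 2

Derivation:
t=0: arr=0 -> substrate=0 bound=0 product=0
t=1: arr=3 -> substrate=1 bound=2 product=0
t=2: arr=1 -> substrate=2 bound=2 product=0
t=3: arr=0 -> substrate=2 bound=2 product=0
t=4: arr=3 -> substrate=5 bound=2 product=0
t=5: arr=1 -> substrate=4 bound=2 product=2
t=6: arr=1 -> substrate=5 bound=2 product=2
t=7: arr=0 -> substrate=5 bound=2 product=2
t=8: arr=0 -> substrate=5 bound=2 product=2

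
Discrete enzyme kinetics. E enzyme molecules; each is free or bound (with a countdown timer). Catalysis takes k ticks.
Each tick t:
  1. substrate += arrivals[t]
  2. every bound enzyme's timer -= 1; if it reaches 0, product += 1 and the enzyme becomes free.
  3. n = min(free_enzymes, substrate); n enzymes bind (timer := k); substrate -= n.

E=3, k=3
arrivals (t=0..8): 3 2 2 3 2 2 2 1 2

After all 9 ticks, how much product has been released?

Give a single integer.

Answer: 6

Derivation:
t=0: arr=3 -> substrate=0 bound=3 product=0
t=1: arr=2 -> substrate=2 bound=3 product=0
t=2: arr=2 -> substrate=4 bound=3 product=0
t=3: arr=3 -> substrate=4 bound=3 product=3
t=4: arr=2 -> substrate=6 bound=3 product=3
t=5: arr=2 -> substrate=8 bound=3 product=3
t=6: arr=2 -> substrate=7 bound=3 product=6
t=7: arr=1 -> substrate=8 bound=3 product=6
t=8: arr=2 -> substrate=10 bound=3 product=6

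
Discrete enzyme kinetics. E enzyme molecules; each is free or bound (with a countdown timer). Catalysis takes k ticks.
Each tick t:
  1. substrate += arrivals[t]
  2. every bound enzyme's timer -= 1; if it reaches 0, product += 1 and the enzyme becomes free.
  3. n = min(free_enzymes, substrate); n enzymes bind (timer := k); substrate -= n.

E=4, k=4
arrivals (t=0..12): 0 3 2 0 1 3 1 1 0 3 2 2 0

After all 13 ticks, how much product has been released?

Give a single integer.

t=0: arr=0 -> substrate=0 bound=0 product=0
t=1: arr=3 -> substrate=0 bound=3 product=0
t=2: arr=2 -> substrate=1 bound=4 product=0
t=3: arr=0 -> substrate=1 bound=4 product=0
t=4: arr=1 -> substrate=2 bound=4 product=0
t=5: arr=3 -> substrate=2 bound=4 product=3
t=6: arr=1 -> substrate=2 bound=4 product=4
t=7: arr=1 -> substrate=3 bound=4 product=4
t=8: arr=0 -> substrate=3 bound=4 product=4
t=9: arr=3 -> substrate=3 bound=4 product=7
t=10: arr=2 -> substrate=4 bound=4 product=8
t=11: arr=2 -> substrate=6 bound=4 product=8
t=12: arr=0 -> substrate=6 bound=4 product=8

Answer: 8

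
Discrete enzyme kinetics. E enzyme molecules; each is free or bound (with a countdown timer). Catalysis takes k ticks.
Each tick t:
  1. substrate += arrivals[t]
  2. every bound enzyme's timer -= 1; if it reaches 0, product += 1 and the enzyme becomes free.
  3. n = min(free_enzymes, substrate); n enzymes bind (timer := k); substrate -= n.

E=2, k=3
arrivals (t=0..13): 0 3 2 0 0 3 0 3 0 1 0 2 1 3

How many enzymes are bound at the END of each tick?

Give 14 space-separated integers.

Answer: 0 2 2 2 2 2 2 2 2 2 2 2 2 2

Derivation:
t=0: arr=0 -> substrate=0 bound=0 product=0
t=1: arr=3 -> substrate=1 bound=2 product=0
t=2: arr=2 -> substrate=3 bound=2 product=0
t=3: arr=0 -> substrate=3 bound=2 product=0
t=4: arr=0 -> substrate=1 bound=2 product=2
t=5: arr=3 -> substrate=4 bound=2 product=2
t=6: arr=0 -> substrate=4 bound=2 product=2
t=7: arr=3 -> substrate=5 bound=2 product=4
t=8: arr=0 -> substrate=5 bound=2 product=4
t=9: arr=1 -> substrate=6 bound=2 product=4
t=10: arr=0 -> substrate=4 bound=2 product=6
t=11: arr=2 -> substrate=6 bound=2 product=6
t=12: arr=1 -> substrate=7 bound=2 product=6
t=13: arr=3 -> substrate=8 bound=2 product=8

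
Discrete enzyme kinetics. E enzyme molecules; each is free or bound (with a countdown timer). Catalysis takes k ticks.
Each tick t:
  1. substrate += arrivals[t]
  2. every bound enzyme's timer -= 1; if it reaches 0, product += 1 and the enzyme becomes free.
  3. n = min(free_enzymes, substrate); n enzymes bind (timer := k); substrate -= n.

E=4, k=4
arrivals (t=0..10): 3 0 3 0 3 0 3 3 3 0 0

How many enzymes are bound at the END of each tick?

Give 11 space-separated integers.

Answer: 3 3 4 4 4 4 4 4 4 4 4

Derivation:
t=0: arr=3 -> substrate=0 bound=3 product=0
t=1: arr=0 -> substrate=0 bound=3 product=0
t=2: arr=3 -> substrate=2 bound=4 product=0
t=3: arr=0 -> substrate=2 bound=4 product=0
t=4: arr=3 -> substrate=2 bound=4 product=3
t=5: arr=0 -> substrate=2 bound=4 product=3
t=6: arr=3 -> substrate=4 bound=4 product=4
t=7: arr=3 -> substrate=7 bound=4 product=4
t=8: arr=3 -> substrate=7 bound=4 product=7
t=9: arr=0 -> substrate=7 bound=4 product=7
t=10: arr=0 -> substrate=6 bound=4 product=8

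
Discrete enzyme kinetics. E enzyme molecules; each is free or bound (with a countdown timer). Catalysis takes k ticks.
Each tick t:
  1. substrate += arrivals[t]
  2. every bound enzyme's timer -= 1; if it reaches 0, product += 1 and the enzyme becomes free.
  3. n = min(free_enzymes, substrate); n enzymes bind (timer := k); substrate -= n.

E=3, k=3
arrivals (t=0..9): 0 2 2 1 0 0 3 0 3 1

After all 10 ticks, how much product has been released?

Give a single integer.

t=0: arr=0 -> substrate=0 bound=0 product=0
t=1: arr=2 -> substrate=0 bound=2 product=0
t=2: arr=2 -> substrate=1 bound=3 product=0
t=3: arr=1 -> substrate=2 bound=3 product=0
t=4: arr=0 -> substrate=0 bound=3 product=2
t=5: arr=0 -> substrate=0 bound=2 product=3
t=6: arr=3 -> substrate=2 bound=3 product=3
t=7: arr=0 -> substrate=0 bound=3 product=5
t=8: arr=3 -> substrate=3 bound=3 product=5
t=9: arr=1 -> substrate=3 bound=3 product=6

Answer: 6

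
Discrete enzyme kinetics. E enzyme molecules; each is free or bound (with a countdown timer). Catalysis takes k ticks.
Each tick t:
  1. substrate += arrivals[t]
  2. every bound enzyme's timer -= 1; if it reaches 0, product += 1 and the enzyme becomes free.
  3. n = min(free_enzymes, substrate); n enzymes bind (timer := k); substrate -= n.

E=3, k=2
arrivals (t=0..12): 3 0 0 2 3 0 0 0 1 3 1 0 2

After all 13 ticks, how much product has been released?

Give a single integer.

t=0: arr=3 -> substrate=0 bound=3 product=0
t=1: arr=0 -> substrate=0 bound=3 product=0
t=2: arr=0 -> substrate=0 bound=0 product=3
t=3: arr=2 -> substrate=0 bound=2 product=3
t=4: arr=3 -> substrate=2 bound=3 product=3
t=5: arr=0 -> substrate=0 bound=3 product=5
t=6: arr=0 -> substrate=0 bound=2 product=6
t=7: arr=0 -> substrate=0 bound=0 product=8
t=8: arr=1 -> substrate=0 bound=1 product=8
t=9: arr=3 -> substrate=1 bound=3 product=8
t=10: arr=1 -> substrate=1 bound=3 product=9
t=11: arr=0 -> substrate=0 bound=2 product=11
t=12: arr=2 -> substrate=0 bound=3 product=12

Answer: 12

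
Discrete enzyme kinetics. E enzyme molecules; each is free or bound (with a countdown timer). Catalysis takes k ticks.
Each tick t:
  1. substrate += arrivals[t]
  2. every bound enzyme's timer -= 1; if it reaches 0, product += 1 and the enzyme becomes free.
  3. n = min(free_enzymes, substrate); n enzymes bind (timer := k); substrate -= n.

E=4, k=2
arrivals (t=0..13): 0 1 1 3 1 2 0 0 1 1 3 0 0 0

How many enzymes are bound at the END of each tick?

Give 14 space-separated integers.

Answer: 0 1 2 4 4 3 2 0 1 2 4 3 0 0

Derivation:
t=0: arr=0 -> substrate=0 bound=0 product=0
t=1: arr=1 -> substrate=0 bound=1 product=0
t=2: arr=1 -> substrate=0 bound=2 product=0
t=3: arr=3 -> substrate=0 bound=4 product=1
t=4: arr=1 -> substrate=0 bound=4 product=2
t=5: arr=2 -> substrate=0 bound=3 product=5
t=6: arr=0 -> substrate=0 bound=2 product=6
t=7: arr=0 -> substrate=0 bound=0 product=8
t=8: arr=1 -> substrate=0 bound=1 product=8
t=9: arr=1 -> substrate=0 bound=2 product=8
t=10: arr=3 -> substrate=0 bound=4 product=9
t=11: arr=0 -> substrate=0 bound=3 product=10
t=12: arr=0 -> substrate=0 bound=0 product=13
t=13: arr=0 -> substrate=0 bound=0 product=13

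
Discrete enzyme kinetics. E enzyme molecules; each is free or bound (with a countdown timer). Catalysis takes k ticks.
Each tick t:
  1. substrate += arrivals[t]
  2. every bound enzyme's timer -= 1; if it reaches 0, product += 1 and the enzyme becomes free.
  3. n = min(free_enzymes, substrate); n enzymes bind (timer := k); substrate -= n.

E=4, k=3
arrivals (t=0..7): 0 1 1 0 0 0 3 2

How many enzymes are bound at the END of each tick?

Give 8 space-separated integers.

t=0: arr=0 -> substrate=0 bound=0 product=0
t=1: arr=1 -> substrate=0 bound=1 product=0
t=2: arr=1 -> substrate=0 bound=2 product=0
t=3: arr=0 -> substrate=0 bound=2 product=0
t=4: arr=0 -> substrate=0 bound=1 product=1
t=5: arr=0 -> substrate=0 bound=0 product=2
t=6: arr=3 -> substrate=0 bound=3 product=2
t=7: arr=2 -> substrate=1 bound=4 product=2

Answer: 0 1 2 2 1 0 3 4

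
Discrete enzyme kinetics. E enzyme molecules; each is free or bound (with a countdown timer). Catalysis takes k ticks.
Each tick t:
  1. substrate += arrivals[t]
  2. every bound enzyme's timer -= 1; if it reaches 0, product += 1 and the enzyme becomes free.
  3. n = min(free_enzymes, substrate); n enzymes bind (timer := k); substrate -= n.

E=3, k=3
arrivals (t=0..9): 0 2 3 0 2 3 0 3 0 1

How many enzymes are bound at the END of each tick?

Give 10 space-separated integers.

t=0: arr=0 -> substrate=0 bound=0 product=0
t=1: arr=2 -> substrate=0 bound=2 product=0
t=2: arr=3 -> substrate=2 bound=3 product=0
t=3: arr=0 -> substrate=2 bound=3 product=0
t=4: arr=2 -> substrate=2 bound=3 product=2
t=5: arr=3 -> substrate=4 bound=3 product=3
t=6: arr=0 -> substrate=4 bound=3 product=3
t=7: arr=3 -> substrate=5 bound=3 product=5
t=8: arr=0 -> substrate=4 bound=3 product=6
t=9: arr=1 -> substrate=5 bound=3 product=6

Answer: 0 2 3 3 3 3 3 3 3 3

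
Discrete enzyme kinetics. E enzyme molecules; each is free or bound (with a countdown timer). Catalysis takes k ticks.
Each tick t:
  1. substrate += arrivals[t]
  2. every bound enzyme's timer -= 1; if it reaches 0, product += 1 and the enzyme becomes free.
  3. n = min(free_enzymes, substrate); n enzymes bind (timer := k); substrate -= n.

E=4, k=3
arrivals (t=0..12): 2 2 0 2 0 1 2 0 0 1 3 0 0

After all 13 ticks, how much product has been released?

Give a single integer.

Answer: 10

Derivation:
t=0: arr=2 -> substrate=0 bound=2 product=0
t=1: arr=2 -> substrate=0 bound=4 product=0
t=2: arr=0 -> substrate=0 bound=4 product=0
t=3: arr=2 -> substrate=0 bound=4 product=2
t=4: arr=0 -> substrate=0 bound=2 product=4
t=5: arr=1 -> substrate=0 bound=3 product=4
t=6: arr=2 -> substrate=0 bound=3 product=6
t=7: arr=0 -> substrate=0 bound=3 product=6
t=8: arr=0 -> substrate=0 bound=2 product=7
t=9: arr=1 -> substrate=0 bound=1 product=9
t=10: arr=3 -> substrate=0 bound=4 product=9
t=11: arr=0 -> substrate=0 bound=4 product=9
t=12: arr=0 -> substrate=0 bound=3 product=10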